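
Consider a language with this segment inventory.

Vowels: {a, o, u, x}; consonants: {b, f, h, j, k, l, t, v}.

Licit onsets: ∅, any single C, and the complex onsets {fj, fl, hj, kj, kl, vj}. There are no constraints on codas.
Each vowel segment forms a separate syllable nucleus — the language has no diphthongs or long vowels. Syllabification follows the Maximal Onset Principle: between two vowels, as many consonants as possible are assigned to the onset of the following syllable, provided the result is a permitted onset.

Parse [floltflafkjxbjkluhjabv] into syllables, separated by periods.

Nuclei (vowels): o, a, x, u, a → 5 syllables.
V1 /o/ – V2 /a/: /ltfl/ — longest licit onset from the right is /fl/, leaving /lt/ as coda.
V2 /a/ – V3 /x/: cluster /fkj/ — the longest permitted-onset suffix is /kj/; onset = /kj/, preceding coda = /f/.
V3 /x/ – V4 /u/: /bjkl/ splits as /bj/ + /kl/ (/kl/ is the longest suffix that is a licit onset).
V4 /u/ – V5 /a/: /hj/ is a licit onset in full, so it all attaches to the next syllable.

flolt.flaf.kjxbj.klu.hjabv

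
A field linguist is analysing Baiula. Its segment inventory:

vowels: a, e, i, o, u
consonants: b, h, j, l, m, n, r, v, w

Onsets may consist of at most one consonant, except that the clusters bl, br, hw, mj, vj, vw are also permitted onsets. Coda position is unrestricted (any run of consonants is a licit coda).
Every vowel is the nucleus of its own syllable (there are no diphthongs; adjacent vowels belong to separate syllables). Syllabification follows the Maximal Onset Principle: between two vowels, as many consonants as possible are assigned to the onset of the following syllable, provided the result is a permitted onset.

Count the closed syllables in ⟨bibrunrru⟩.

Nuclei (vowels): i, u, u → 3 syllables.
Between /i/ (V1) and /u/ (V2): /br/ is a licit onset in full, so it all attaches to the next syllable.
Between /u/ (V2) and /u/ (V3): /nrr/ — longest licit onset from the right is /r/, leaving /nr/ as coda.
Result: bi.brunr.ru.
Classifying each syllable: /bi/ (open), /brunr/ (closed), /ru/ (open).
Closed syllables: 1.

1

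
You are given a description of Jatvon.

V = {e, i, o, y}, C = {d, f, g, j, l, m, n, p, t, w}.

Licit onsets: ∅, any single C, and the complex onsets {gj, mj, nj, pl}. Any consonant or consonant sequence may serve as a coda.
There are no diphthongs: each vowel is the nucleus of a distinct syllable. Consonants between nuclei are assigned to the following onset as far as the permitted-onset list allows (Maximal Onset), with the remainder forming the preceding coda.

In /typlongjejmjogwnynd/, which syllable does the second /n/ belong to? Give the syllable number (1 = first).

5

Vowels present: y, o, e, o, y; each is a nucleus, giving 5 syllables.
Between /y/ (V1) and /o/ (V2): cluster /pl/ — /pl/ is itself a permitted onset, so the whole cluster goes right; preceding coda = ∅.
Between /o/ (V2) and /e/ (V3): cluster /ngj/ — the longest permitted-onset suffix is /gj/; onset = /gj/, preceding coda = /n/.
Between /e/ (V3) and /o/ (V4): /jmj/; trying suffixes from longest down, /mj/ is the first permitted one, so coda /j/ | onset /mj/.
Between /o/ (V4) and /y/ (V5): cluster /gwn/ — the longest permitted-onset suffix is /n/; onset = /n/, preceding coda = /gw/.
Putting it together: ty.plon.gjej.mjogw.nynd.
The second /n/ is in the onset of syllable 5 (/nynd/).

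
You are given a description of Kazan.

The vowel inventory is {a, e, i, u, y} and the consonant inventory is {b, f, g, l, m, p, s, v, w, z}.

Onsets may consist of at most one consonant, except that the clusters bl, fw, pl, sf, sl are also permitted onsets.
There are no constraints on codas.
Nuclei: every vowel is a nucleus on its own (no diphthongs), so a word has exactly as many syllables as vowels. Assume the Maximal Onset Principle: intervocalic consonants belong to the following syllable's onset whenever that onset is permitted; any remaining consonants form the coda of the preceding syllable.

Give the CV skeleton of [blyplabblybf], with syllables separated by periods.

CCV.CCVC.CCVCC

Vowels present: y, a, y; each is a nucleus, giving 3 syllables.
σ1/σ2 boundary: cluster /pl/ — /pl/ is itself a permitted onset, so the whole cluster goes right; preceding coda = ∅.
σ2/σ3 boundary: /bbl/ — longest licit onset from the right is /bl/, leaving /b/ as coda.
So the parse is bly.plab.blybf.
Mapping each syllable to C/V: /bly/ → CCV, /plab/ → CCVC, /blybf/ → CCVCC.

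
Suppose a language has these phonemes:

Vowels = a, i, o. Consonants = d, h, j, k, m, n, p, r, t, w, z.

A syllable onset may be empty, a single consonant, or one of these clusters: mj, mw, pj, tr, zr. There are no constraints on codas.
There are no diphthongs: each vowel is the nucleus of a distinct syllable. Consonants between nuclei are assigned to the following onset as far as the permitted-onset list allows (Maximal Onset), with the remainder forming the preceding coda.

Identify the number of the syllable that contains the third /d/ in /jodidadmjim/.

3

Nuclei (vowels): o, i, a, i → 4 syllables.
/o…i/ gap (V1→V2): just /d/ — single C goes to the following onset.
/i…a/ gap (V2→V3): /d/ → onset of the next syllable (single consonants are always licit onsets).
/a…i/ gap (V3→V4): /dmj/ — longest licit onset from the right is /mj/, leaving /d/ as coda.
Syllabification: jo.di.dad.mjim.
The third /d/ is in the coda of syllable 3 (/dad/).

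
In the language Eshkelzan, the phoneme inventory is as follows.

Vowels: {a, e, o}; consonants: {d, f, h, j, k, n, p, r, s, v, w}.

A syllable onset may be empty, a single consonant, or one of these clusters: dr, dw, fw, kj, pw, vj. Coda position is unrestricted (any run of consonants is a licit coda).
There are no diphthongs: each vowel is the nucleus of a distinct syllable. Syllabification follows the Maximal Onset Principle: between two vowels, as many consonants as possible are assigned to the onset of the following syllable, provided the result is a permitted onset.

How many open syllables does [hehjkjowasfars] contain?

The vowels are e, o, a, a — 4 nuclei, so 4 syllables.
/e…o/ gap (V1→V2): /hjkj/; trying suffixes from longest down, /kj/ is the first permitted one, so coda /hj/ | onset /kj/.
/o…a/ gap (V2→V3): just /w/ — single C goes to the following onset.
/a…a/ gap (V3→V4): /sf/; trying suffixes from longest down, /f/ is the first permitted one, so coda /s/ | onset /f/.
So the parse is hehj.kjo.was.fars.
Classifying each syllable: /hehj/ (closed), /kjo/ (open), /was/ (closed), /fars/ (closed).
Open syllables: 1.

1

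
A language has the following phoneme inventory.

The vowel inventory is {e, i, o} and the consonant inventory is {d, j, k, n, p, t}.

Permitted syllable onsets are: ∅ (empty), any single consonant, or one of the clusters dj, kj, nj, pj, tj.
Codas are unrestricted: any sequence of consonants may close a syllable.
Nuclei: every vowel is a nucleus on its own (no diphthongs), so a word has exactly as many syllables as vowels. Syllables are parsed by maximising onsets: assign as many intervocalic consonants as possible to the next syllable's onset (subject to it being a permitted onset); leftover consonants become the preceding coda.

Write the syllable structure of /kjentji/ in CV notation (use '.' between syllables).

CCVC.CCV

Nuclei (vowels): e, i → 2 syllables.
/e…i/ gap (V1→V2): cluster /ntj/ — the longest permitted-onset suffix is /tj/; onset = /tj/, preceding coda = /n/.
Syllabification: kjen.tji.
Mapping each syllable to C/V: /kjen/ → CCVC, /tji/ → CCV.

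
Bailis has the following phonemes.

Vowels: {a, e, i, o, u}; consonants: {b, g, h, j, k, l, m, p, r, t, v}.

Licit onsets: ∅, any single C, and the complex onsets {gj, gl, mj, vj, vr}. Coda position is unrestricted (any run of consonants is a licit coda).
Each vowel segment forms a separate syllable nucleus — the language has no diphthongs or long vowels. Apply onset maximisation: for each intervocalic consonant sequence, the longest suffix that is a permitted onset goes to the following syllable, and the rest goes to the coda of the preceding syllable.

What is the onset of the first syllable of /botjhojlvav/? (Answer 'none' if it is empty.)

The vowels are o, o, a — 3 nuclei, so 3 syllables.
Between /o/ (V1) and /o/ (V2): /tjh/ splits as /tj/ + /h/ (/h/ is the longest suffix that is a licit onset).
Between /o/ (V2) and /a/ (V3): /jlv/ splits as /jl/ + /v/ (/v/ is the longest suffix that is a licit onset).
Syllabification: botj.hojl.vav.
Syllable 1 is /botj/: onset /b/, nucleus /o/, coda /tj/.

b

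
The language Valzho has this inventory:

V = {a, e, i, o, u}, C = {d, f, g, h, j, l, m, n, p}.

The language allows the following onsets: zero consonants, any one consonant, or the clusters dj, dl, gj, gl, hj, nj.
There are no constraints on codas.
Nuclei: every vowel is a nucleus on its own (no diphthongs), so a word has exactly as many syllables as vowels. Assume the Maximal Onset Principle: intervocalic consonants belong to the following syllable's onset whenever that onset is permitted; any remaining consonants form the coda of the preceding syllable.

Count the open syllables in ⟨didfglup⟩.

The vowels are i, u — 2 nuclei, so 2 syllables.
σ1/σ2 boundary: /dfgl/ — longest licit onset from the right is /gl/, leaving /df/ as coda.
Putting it together: didf.glup.
Classifying each syllable: /didf/ (closed), /glup/ (closed).
Open syllables: 0.

0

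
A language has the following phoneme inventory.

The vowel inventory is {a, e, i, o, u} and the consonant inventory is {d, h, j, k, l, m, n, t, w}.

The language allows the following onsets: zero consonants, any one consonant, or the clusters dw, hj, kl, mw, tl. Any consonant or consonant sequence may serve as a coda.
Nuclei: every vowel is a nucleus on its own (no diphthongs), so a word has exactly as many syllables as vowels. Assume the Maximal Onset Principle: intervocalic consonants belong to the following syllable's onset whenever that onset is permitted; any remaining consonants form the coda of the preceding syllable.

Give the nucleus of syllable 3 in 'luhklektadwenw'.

The vowels are u, e, a, e — 4 nuclei, so 4 syllables.
The third nucleus (vowel 3 from the left) is /a/.

a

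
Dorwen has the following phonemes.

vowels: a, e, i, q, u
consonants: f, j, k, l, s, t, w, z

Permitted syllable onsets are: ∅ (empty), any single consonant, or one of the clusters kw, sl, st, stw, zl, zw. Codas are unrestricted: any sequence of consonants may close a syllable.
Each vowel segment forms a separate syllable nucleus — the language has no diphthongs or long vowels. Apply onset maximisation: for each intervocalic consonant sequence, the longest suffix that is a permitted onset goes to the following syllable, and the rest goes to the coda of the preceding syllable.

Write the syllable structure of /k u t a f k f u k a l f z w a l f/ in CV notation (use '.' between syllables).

CV.CVCC.CV.CVCC.CCVCC

Nuclei (vowels): u, a, u, a, a → 5 syllables.
σ1/σ2 boundary: just /t/ — single C goes to the following onset.
σ2/σ3 boundary: /fkf/ splits as /fk/ + /f/ (/f/ is the longest suffix that is a licit onset).
σ3/σ4 boundary: /k/ → onset of the next syllable (single consonants are always licit onsets).
σ4/σ5 boundary: /lfzw/ — longest licit onset from the right is /zw/, leaving /lf/ as coda.
Putting it together: ku.tafk.fu.kalf.zwalf.
Mapping each syllable to C/V: /ku/ → CV, /tafk/ → CVCC, /fu/ → CV, /kalf/ → CVCC, /zwalf/ → CCVCC.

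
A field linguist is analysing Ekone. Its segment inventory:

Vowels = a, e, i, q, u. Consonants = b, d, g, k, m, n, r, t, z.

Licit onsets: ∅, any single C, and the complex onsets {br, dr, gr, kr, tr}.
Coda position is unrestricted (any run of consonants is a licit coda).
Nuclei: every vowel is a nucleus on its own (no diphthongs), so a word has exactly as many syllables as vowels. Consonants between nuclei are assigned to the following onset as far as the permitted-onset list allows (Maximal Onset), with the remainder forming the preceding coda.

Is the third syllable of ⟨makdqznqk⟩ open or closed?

closed

The vowels are a, q, q — 3 nuclei, so 3 syllables.
Between /a/ (V1) and /q/ (V2): /kd/ splits as /k/ + /d/ (/d/ is the longest suffix that is a licit onset).
Between /q/ (V2) and /q/ (V3): cluster /zn/ — the longest permitted-onset suffix is /n/; onset = /n/, preceding coda = /z/.
So the parse is mak.dqz.nqk.
Syllable 3 is /nqk/ with coda /k/, so it is closed.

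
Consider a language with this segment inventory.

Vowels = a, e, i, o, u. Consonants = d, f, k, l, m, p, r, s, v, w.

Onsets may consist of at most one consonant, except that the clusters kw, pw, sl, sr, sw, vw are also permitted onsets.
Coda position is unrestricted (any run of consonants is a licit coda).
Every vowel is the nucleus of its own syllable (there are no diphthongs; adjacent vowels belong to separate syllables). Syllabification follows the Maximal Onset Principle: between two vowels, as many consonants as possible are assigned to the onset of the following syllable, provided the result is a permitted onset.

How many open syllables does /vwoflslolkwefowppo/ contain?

The vowels are o, o, e, o, o — 5 nuclei, so 5 syllables.
V1 /o/ – V2 /o/: cluster /flsl/ — the longest permitted-onset suffix is /sl/; onset = /sl/, preceding coda = /fl/.
V2 /o/ – V3 /e/: /lkw/; trying suffixes from longest down, /kw/ is the first permitted one, so coda /l/ | onset /kw/.
V3 /e/ – V4 /o/: just /f/ — single C goes to the following onset.
V4 /o/ – V5 /o/: /wpp/ — longest licit onset from the right is /p/, leaving /wp/ as coda.
So the parse is vwofl.slol.kwe.fowp.po.
Classifying each syllable: /vwofl/ (closed), /slol/ (closed), /kwe/ (open), /fowp/ (closed), /po/ (open).
Open syllables: 2.

2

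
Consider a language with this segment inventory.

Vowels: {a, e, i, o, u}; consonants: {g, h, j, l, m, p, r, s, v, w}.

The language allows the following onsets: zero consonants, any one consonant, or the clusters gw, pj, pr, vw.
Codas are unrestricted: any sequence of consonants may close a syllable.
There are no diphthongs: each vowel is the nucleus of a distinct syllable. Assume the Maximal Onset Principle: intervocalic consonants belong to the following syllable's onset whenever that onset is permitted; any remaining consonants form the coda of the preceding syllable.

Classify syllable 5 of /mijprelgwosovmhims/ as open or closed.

Vowels present: i, e, o, o, i; each is a nucleus, giving 5 syllables.
/i…e/ gap (V1→V2): /jpr/ splits as /j/ + /pr/ (/pr/ is the longest suffix that is a licit onset).
/e…o/ gap (V2→V3): cluster /lgw/ — the longest permitted-onset suffix is /gw/; onset = /gw/, preceding coda = /l/.
/o…o/ gap (V3→V4): just /s/ — single C goes to the following onset.
/o…i/ gap (V4→V5): cluster /vmh/ — the longest permitted-onset suffix is /h/; onset = /h/, preceding coda = /vm/.
Putting it together: mij.prel.gwo.sovm.hims.
Syllable 5 is /hims/ with coda /ms/, so it is closed.

closed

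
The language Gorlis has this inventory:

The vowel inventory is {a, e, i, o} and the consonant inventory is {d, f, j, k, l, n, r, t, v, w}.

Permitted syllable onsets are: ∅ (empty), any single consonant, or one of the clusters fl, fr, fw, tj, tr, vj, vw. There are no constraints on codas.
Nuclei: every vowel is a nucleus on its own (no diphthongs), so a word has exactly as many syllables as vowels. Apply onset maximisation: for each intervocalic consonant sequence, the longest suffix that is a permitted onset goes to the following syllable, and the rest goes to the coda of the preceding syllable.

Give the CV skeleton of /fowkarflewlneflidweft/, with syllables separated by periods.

Vowels present: o, a, e, e, i, e; each is a nucleus, giving 6 syllables.
Between /o/ (V1) and /a/ (V2): cluster /wk/ — the longest permitted-onset suffix is /k/; onset = /k/, preceding coda = /w/.
Between /a/ (V2) and /e/ (V3): /rfl/; trying suffixes from longest down, /fl/ is the first permitted one, so coda /r/ | onset /fl/.
Between /e/ (V3) and /e/ (V4): /wln/; trying suffixes from longest down, /n/ is the first permitted one, so coda /wl/ | onset /n/.
Between /e/ (V4) and /i/ (V5): /fl/ — entire cluster is a permitted onset → onset /fl/, coda ∅.
Between /i/ (V5) and /e/ (V6): /dw/; trying suffixes from longest down, /w/ is the first permitted one, so coda /d/ | onset /w/.
Putting it together: fow.kar.flewl.ne.flid.weft.
Mapping each syllable to C/V: /fow/ → CVC, /kar/ → CVC, /flewl/ → CCVCC, /ne/ → CV, /flid/ → CCVC, /weft/ → CVCC.

CVC.CVC.CCVCC.CV.CCVC.CVCC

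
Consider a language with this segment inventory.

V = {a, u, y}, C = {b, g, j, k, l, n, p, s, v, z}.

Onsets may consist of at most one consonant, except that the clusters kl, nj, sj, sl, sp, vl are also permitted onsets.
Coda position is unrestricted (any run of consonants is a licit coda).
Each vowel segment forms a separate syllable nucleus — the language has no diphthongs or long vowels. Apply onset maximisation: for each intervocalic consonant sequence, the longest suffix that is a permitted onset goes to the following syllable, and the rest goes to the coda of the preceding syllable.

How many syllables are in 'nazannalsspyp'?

Nuclei (vowels): a, a, a, y → 4 syllables.

4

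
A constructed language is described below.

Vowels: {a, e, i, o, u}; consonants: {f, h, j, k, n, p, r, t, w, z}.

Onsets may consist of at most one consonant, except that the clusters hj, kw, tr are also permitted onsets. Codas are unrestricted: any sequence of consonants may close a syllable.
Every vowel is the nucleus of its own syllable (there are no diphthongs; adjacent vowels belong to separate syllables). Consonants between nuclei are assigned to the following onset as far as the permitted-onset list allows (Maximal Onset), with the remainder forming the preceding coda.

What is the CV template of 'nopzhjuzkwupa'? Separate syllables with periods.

CVCC.CCVC.CCV.CV

Nuclei (vowels): o, u, u, a → 4 syllables.
/o…u/ gap (V1→V2): /pzhj/; trying suffixes from longest down, /hj/ is the first permitted one, so coda /pz/ | onset /hj/.
/u…u/ gap (V2→V3): /zkw/ — longest licit onset from the right is /kw/, leaving /z/ as coda.
/u…a/ gap (V3→V4): /p/ is a single consonant, so it becomes the next onset.
So the parse is nopz.hjuz.kwu.pa.
Mapping each syllable to C/V: /nopz/ → CVCC, /hjuz/ → CCVC, /kwu/ → CCV, /pa/ → CV.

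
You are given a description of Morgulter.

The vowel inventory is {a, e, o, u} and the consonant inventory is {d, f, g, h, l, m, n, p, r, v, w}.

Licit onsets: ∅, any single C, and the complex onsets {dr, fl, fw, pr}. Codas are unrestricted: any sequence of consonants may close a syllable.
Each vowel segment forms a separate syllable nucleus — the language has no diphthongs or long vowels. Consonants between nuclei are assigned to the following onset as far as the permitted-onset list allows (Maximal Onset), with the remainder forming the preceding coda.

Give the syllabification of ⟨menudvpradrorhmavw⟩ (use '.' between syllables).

me.nudv.pra.drorh.mavw

Vowels present: e, u, a, o, a; each is a nucleus, giving 5 syllables.
V1 /e/ – V2 /u/: just /n/ — single C goes to the following onset.
V2 /u/ – V3 /a/: /dvpr/; trying suffixes from longest down, /pr/ is the first permitted one, so coda /dv/ | onset /pr/.
V3 /a/ – V4 /o/: /dr/ — entire cluster is a permitted onset → onset /dr/, coda ∅.
V4 /o/ – V5 /a/: /rhm/ — longest licit onset from the right is /m/, leaving /rh/ as coda.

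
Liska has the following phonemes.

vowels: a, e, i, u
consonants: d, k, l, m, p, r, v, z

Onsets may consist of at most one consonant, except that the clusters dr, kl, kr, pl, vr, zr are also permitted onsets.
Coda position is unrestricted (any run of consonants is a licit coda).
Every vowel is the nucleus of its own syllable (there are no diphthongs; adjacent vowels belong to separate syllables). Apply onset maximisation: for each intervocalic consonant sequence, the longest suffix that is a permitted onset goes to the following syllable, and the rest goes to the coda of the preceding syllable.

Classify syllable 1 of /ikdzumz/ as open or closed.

closed

Vowels present: i, u; each is a nucleus, giving 2 syllables.
σ1/σ2 boundary: cluster /kdz/ — the longest permitted-onset suffix is /z/; onset = /z/, preceding coda = /kd/.
Putting it together: ikd.zumz.
Syllable 1 is /ikd/ with coda /kd/, so it is closed.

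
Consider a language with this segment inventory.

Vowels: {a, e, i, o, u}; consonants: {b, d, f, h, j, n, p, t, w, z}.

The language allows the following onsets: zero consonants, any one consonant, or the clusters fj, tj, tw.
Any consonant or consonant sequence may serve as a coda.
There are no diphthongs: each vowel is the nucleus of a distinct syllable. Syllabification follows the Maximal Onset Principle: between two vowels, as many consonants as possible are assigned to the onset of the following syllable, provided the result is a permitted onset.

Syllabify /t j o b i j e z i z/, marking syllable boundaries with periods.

tjo.bi.je.ziz

The vowels are o, i, e, i — 4 nuclei, so 4 syllables.
σ1/σ2 boundary: /b/ is a single consonant, so it becomes the next onset.
σ2/σ3 boundary: /j/ is a single consonant, so it becomes the next onset.
σ3/σ4 boundary: /z/ → onset of the next syllable (single consonants are always licit onsets).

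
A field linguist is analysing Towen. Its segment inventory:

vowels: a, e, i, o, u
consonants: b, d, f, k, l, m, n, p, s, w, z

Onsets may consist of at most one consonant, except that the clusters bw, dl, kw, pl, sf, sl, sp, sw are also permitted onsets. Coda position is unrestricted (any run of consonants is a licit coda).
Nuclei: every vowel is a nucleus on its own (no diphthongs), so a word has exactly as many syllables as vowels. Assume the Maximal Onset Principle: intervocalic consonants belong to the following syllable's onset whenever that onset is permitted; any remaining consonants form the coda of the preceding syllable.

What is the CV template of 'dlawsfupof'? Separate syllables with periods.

CCVC.CCV.CVC

Nuclei (vowels): a, u, o → 3 syllables.
σ1/σ2 boundary: /wsf/ — longest licit onset from the right is /sf/, leaving /w/ as coda.
σ2/σ3 boundary: just /p/ — single C goes to the following onset.
Result: dlaw.sfu.pof.
Mapping each syllable to C/V: /dlaw/ → CCVC, /sfu/ → CCV, /pof/ → CVC.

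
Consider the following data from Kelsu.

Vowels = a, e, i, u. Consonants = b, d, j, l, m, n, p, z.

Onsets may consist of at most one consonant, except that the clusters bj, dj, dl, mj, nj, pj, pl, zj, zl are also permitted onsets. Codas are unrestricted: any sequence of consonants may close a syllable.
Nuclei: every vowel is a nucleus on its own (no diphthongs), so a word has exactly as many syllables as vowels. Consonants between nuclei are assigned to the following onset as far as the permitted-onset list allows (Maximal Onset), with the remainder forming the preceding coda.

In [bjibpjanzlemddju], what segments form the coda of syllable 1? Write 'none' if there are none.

Nuclei (vowels): i, a, e, u → 4 syllables.
Between /i/ (V1) and /a/ (V2): /bpj/; trying suffixes from longest down, /pj/ is the first permitted one, so coda /b/ | onset /pj/.
Between /a/ (V2) and /e/ (V3): /nzl/ — longest licit onset from the right is /zl/, leaving /n/ as coda.
Between /e/ (V3) and /u/ (V4): /mddj/ splits as /md/ + /dj/ (/dj/ is the longest suffix that is a licit onset).
Result: bjib.pjan.zlemd.dju.
Syllable 1 is /bjib/: onset /bj/, nucleus /i/, coda /b/.

b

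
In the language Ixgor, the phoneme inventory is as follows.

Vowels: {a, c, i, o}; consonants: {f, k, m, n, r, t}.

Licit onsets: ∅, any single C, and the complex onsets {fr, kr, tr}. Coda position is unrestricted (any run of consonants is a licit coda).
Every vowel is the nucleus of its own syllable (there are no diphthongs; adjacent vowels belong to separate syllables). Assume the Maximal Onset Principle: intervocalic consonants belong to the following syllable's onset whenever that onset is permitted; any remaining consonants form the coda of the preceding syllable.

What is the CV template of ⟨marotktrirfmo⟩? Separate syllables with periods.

Nuclei (vowels): a, o, i, o → 4 syllables.
V1 /a/ – V2 /o/: /r/ is a single consonant, so it becomes the next onset.
V2 /o/ – V3 /i/: /tktr/; trying suffixes from longest down, /tr/ is the first permitted one, so coda /tk/ | onset /tr/.
V3 /i/ – V4 /o/: cluster /rfm/ — the longest permitted-onset suffix is /m/; onset = /m/, preceding coda = /rf/.
Putting it together: ma.rotk.trirf.mo.
Mapping each syllable to C/V: /ma/ → CV, /rotk/ → CVCC, /trirf/ → CCVCC, /mo/ → CV.

CV.CVCC.CCVCC.CV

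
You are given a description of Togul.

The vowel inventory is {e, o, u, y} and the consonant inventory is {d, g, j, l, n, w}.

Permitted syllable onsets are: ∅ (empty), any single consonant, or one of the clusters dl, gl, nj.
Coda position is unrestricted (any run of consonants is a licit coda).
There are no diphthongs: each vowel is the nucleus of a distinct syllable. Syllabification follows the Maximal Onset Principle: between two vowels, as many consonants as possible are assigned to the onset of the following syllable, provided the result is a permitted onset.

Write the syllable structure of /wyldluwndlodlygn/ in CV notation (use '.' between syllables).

Nuclei (vowels): y, u, o, y → 4 syllables.
V1 /y/ – V2 /u/: cluster /ldl/ — the longest permitted-onset suffix is /dl/; onset = /dl/, preceding coda = /l/.
V2 /u/ – V3 /o/: /wndl/; trying suffixes from longest down, /dl/ is the first permitted one, so coda /wn/ | onset /dl/.
V3 /o/ – V4 /y/: cluster /dl/ — /dl/ is itself a permitted onset, so the whole cluster goes right; preceding coda = ∅.
Result: wyl.dluwn.dlo.dlygn.
Mapping each syllable to C/V: /wyl/ → CVC, /dluwn/ → CCVCC, /dlo/ → CCV, /dlygn/ → CCVCC.

CVC.CCVCC.CCV.CCVCC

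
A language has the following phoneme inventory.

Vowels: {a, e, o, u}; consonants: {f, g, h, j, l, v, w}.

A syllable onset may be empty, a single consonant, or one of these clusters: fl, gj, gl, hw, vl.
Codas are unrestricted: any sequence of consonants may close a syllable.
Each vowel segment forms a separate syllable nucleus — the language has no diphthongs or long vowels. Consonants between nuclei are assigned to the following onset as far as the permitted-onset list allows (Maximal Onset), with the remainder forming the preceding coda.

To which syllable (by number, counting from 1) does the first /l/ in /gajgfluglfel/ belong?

The vowels are a, u, e — 3 nuclei, so 3 syllables.
V1 /a/ – V2 /u/: /jgfl/ splits as /jg/ + /fl/ (/fl/ is the longest suffix that is a licit onset).
V2 /u/ – V3 /e/: cluster /glf/ — the longest permitted-onset suffix is /f/; onset = /f/, preceding coda = /gl/.
Syllabification: gajg.flugl.fel.
The first /l/ is in the onset of syllable 2 (/flugl/).

2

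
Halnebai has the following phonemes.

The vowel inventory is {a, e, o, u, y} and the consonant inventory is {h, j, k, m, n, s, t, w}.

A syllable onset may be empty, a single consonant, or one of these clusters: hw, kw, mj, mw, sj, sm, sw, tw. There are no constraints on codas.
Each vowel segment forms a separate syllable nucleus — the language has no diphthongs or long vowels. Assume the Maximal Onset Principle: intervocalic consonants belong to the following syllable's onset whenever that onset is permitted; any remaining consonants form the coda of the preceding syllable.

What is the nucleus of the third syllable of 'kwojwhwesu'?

u

Nuclei (vowels): o, e, u → 3 syllables.
The third nucleus (vowel 3 from the left) is /u/.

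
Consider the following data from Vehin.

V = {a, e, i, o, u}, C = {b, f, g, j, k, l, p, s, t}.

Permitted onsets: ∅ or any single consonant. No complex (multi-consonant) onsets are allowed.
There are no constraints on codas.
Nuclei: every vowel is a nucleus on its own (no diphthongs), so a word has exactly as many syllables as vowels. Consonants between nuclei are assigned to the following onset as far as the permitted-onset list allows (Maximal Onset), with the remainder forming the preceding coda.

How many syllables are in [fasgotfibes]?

The vowels are a, o, i, e — 4 nuclei, so 4 syllables.

4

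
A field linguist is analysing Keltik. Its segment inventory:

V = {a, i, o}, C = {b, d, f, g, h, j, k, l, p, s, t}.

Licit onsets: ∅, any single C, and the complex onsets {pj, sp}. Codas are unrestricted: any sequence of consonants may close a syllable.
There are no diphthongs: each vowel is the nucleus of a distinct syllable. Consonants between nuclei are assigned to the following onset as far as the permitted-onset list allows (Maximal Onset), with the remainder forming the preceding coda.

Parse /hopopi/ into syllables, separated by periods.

ho.po.pi

The vowels are o, o, i — 3 nuclei, so 3 syllables.
/o…o/ gap (V1→V2): /p/ → onset of the next syllable (single consonants are always licit onsets).
/o…i/ gap (V2→V3): /p/ → onset of the next syllable (single consonants are always licit onsets).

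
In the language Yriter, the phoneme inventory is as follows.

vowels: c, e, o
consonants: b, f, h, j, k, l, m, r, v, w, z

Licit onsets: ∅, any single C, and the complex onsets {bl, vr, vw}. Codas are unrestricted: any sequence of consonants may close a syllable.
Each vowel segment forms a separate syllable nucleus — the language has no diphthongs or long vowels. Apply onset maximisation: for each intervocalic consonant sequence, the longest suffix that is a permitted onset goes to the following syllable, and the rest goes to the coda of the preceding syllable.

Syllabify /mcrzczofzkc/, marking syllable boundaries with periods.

mcr.zc.zofz.kc

Nuclei (vowels): c, c, o, c → 4 syllables.
/c…c/ gap (V1→V2): /rz/; trying suffixes from longest down, /z/ is the first permitted one, so coda /r/ | onset /z/.
/c…o/ gap (V2→V3): /z/ is a single consonant, so it becomes the next onset.
/o…c/ gap (V3→V4): /fzk/ — longest licit onset from the right is /k/, leaving /fz/ as coda.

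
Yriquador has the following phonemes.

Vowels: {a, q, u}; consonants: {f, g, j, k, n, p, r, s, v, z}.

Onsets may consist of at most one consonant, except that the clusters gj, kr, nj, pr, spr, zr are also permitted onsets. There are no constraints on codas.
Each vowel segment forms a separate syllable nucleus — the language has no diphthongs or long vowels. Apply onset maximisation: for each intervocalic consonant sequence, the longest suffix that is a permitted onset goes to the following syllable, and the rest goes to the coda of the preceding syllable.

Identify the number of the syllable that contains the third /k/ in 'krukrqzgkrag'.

Vowels present: u, q, a; each is a nucleus, giving 3 syllables.
Between /u/ (V1) and /q/ (V2): /kr/ — entire cluster is a permitted onset → onset /kr/, coda ∅.
Between /q/ (V2) and /a/ (V3): /zgkr/ — longest licit onset from the right is /kr/, leaving /zg/ as coda.
Syllabification: kru.krqzg.krag.
The third /k/ is in the onset of syllable 3 (/krag/).

3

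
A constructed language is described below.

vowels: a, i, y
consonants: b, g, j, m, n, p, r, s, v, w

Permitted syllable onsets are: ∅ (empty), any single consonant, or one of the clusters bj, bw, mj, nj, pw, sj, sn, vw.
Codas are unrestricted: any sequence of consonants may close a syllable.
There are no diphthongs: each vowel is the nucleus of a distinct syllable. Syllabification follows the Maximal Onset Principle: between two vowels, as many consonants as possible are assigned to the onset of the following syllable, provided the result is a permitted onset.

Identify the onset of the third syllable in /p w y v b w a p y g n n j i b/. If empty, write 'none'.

p

Nuclei (vowels): y, a, y, i → 4 syllables.
V1 /y/ – V2 /a/: /vbw/ splits as /v/ + /bw/ (/bw/ is the longest suffix that is a licit onset).
V2 /a/ – V3 /y/: just /p/ — single C goes to the following onset.
V3 /y/ – V4 /i/: /gnnj/ splits as /gn/ + /nj/ (/nj/ is the longest suffix that is a licit onset).
Result: pwyv.bwa.pygn.njib.
Syllable 3 is /pygn/: onset /p/, nucleus /y/, coda /gn/.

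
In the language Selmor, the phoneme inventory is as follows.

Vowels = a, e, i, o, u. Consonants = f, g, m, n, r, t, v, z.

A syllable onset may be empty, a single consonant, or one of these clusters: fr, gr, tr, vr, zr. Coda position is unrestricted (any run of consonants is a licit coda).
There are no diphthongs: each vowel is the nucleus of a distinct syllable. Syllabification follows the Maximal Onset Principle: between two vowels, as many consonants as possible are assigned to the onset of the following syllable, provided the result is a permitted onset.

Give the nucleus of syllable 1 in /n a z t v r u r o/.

Vowels present: a, u, o; each is a nucleus, giving 3 syllables.
The first nucleus (vowel 1 from the left) is /a/.

a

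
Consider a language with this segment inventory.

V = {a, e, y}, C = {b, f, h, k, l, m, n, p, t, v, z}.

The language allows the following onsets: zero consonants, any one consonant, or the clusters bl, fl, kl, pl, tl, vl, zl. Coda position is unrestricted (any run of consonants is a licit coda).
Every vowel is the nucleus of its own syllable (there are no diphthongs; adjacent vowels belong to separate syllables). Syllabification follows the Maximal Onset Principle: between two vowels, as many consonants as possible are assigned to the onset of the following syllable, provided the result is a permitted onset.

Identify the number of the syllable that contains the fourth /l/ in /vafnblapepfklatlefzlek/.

The vowels are a, a, e, a, e, e — 6 nuclei, so 6 syllables.
V1 /a/ – V2 /a/: /fnbl/ — longest licit onset from the right is /bl/, leaving /fn/ as coda.
V2 /a/ – V3 /e/: /p/ is a single consonant, so it becomes the next onset.
V3 /e/ – V4 /a/: /pfkl/; trying suffixes from longest down, /kl/ is the first permitted one, so coda /pf/ | onset /kl/.
V4 /a/ – V5 /e/: cluster /tl/ — /tl/ is itself a permitted onset, so the whole cluster goes right; preceding coda = ∅.
V5 /e/ – V6 /e/: /fzl/ splits as /f/ + /zl/ (/zl/ is the longest suffix that is a licit onset).
Syllabification: vafn.bla.pepf.kla.tlef.zlek.
The fourth /l/ is in the onset of syllable 6 (/zlek/).

6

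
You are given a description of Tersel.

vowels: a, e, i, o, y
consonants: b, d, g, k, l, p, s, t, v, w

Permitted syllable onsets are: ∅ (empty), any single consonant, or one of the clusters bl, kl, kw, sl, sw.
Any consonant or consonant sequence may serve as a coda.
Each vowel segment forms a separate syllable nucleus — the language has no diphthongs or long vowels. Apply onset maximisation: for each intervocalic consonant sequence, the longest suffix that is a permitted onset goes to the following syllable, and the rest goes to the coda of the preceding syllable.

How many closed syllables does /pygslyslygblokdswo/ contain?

The vowels are y, y, y, o, o — 5 nuclei, so 5 syllables.
σ1/σ2 boundary: /gsl/; trying suffixes from longest down, /sl/ is the first permitted one, so coda /g/ | onset /sl/.
σ2/σ3 boundary: /sl/ — entire cluster is a permitted onset → onset /sl/, coda ∅.
σ3/σ4 boundary: cluster /gbl/ — the longest permitted-onset suffix is /bl/; onset = /bl/, preceding coda = /g/.
σ4/σ5 boundary: /kdsw/ splits as /kd/ + /sw/ (/sw/ is the longest suffix that is a licit onset).
Result: pyg.sly.slyg.blokd.swo.
Classifying each syllable: /pyg/ (closed), /sly/ (open), /slyg/ (closed), /blokd/ (closed), /swo/ (open).
Closed syllables: 3.

3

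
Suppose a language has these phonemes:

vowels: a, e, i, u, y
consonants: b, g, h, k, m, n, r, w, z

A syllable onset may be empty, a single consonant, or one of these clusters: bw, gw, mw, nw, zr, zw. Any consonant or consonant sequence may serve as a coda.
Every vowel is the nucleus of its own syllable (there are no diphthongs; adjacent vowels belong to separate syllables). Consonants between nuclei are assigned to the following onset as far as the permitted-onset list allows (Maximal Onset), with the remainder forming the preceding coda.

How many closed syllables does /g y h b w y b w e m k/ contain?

2

Nuclei (vowels): y, y, e → 3 syllables.
V1 /y/ – V2 /y/: /hbw/ — longest licit onset from the right is /bw/, leaving /h/ as coda.
V2 /y/ – V3 /e/: /bw/ — entire cluster is a permitted onset → onset /bw/, coda ∅.
Syllabification: gyh.bwy.bwemk.
Classifying each syllable: /gyh/ (closed), /bwy/ (open), /bwemk/ (closed).
Closed syllables: 2.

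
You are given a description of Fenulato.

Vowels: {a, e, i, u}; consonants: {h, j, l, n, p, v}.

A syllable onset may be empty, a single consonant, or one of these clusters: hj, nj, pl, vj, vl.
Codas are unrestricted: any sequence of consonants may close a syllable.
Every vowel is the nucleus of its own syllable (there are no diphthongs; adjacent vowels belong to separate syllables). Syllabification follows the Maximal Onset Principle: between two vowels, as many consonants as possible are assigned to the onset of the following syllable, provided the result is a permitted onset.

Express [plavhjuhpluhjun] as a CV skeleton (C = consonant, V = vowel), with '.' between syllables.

The vowels are a, u, u, u — 4 nuclei, so 4 syllables.
σ1/σ2 boundary: /vhj/ splits as /v/ + /hj/ (/hj/ is the longest suffix that is a licit onset).
σ2/σ3 boundary: /hpl/ splits as /h/ + /pl/ (/pl/ is the longest suffix that is a licit onset).
σ3/σ4 boundary: cluster /hj/ — /hj/ is itself a permitted onset, so the whole cluster goes right; preceding coda = ∅.
So the parse is plav.hjuh.plu.hjun.
Mapping each syllable to C/V: /plav/ → CCVC, /hjuh/ → CCVC, /plu/ → CCV, /hjun/ → CCVC.

CCVC.CCVC.CCV.CCVC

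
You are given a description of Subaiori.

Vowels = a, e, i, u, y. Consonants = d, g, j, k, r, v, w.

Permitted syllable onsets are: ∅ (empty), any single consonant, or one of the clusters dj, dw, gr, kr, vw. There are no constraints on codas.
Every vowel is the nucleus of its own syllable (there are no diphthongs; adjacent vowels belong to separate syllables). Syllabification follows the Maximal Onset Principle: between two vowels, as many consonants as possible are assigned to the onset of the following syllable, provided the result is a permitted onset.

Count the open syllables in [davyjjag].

1

Nuclei (vowels): a, y, a → 3 syllables.
V1 /a/ – V2 /y/: /v/ → onset of the next syllable (single consonants are always licit onsets).
V2 /y/ – V3 /a/: cluster /jj/ — the longest permitted-onset suffix is /j/; onset = /j/, preceding coda = /j/.
Putting it together: da.vyj.jag.
Classifying each syllable: /da/ (open), /vyj/ (closed), /jag/ (closed).
Open syllables: 1.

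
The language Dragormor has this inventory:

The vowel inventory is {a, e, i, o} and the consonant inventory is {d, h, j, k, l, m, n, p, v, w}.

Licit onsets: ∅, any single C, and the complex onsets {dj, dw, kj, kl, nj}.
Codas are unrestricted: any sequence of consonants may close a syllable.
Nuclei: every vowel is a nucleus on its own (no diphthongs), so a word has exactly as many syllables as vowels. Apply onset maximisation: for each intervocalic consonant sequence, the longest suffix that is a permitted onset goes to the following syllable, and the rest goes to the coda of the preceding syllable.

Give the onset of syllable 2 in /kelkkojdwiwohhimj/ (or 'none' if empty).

Vowels present: e, o, i, o, i; each is a nucleus, giving 5 syllables.
σ1/σ2 boundary: /lkk/ — longest licit onset from the right is /k/, leaving /lk/ as coda.
σ2/σ3 boundary: /jdw/ splits as /j/ + /dw/ (/dw/ is the longest suffix that is a licit onset).
σ3/σ4 boundary: /w/ is a single consonant, so it becomes the next onset.
σ4/σ5 boundary: /hh/ splits as /h/ + /h/ (/h/ is the longest suffix that is a licit onset).
Syllabification: kelk.koj.dwi.woh.himj.
Syllable 2 is /koj/: onset /k/, nucleus /o/, coda /j/.

k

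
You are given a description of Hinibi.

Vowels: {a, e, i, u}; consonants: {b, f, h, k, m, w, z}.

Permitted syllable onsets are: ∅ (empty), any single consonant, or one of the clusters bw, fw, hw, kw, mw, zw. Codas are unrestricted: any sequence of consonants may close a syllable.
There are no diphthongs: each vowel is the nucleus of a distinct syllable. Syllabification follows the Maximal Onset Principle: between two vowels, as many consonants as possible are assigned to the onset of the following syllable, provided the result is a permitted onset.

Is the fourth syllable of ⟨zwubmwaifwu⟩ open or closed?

Nuclei (vowels): u, a, i, u → 4 syllables.
/u…a/ gap (V1→V2): /bmw/; trying suffixes from longest down, /mw/ is the first permitted one, so coda /b/ | onset /mw/.
/a…i/ gap (V2→V3): nothing intervenes; syllable break is V.V.
/i…u/ gap (V3→V4): cluster /fw/ — /fw/ is itself a permitted onset, so the whole cluster goes right; preceding coda = ∅.
Result: zwub.mwa.i.fwu.
Syllable 4 is /fwu/; it ends in its nucleus with no coda, so it is open.

open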